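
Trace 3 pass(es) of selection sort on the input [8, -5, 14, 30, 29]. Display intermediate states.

Pass 1: Select minimum -5 at index 1, swap -> [-5, 8, 14, 30, 29]
Pass 2: Select minimum 8 at index 1, swap -> [-5, 8, 14, 30, 29]
Pass 3: Select minimum 14 at index 2, swap -> [-5, 8, 14, 30, 29]


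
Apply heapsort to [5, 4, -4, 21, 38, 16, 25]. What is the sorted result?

Build heap: [38, 21, 25, 5, 4, 16, -4]
Extract 38: [25, 21, 16, 5, 4, -4, 38]
Extract 25: [21, 5, 16, -4, 4, 25, 38]
Extract 21: [16, 5, 4, -4, 21, 25, 38]
Extract 16: [5, -4, 4, 16, 21, 25, 38]
Extract 5: [4, -4, 5, 16, 21, 25, 38]
Extract 4: [-4, 4, 5, 16, 21, 25, 38]


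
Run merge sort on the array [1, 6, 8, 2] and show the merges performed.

Divide and conquer:
  Merge [1] + [6] -> [1, 6]
  Merge [8] + [2] -> [2, 8]
  Merge [1, 6] + [2, 8] -> [1, 2, 6, 8]


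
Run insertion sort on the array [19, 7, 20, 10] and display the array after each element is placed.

First element 19 is already 'sorted'
Insert 7: shifted 1 elements -> [7, 19, 20, 10]
Insert 20: shifted 0 elements -> [7, 19, 20, 10]
Insert 10: shifted 2 elements -> [7, 10, 19, 20]


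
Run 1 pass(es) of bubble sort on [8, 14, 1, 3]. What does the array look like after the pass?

After pass 1: [8, 1, 3, 14] (2 swaps)
Total swaps: 2


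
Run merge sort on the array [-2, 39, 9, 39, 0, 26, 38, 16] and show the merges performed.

Divide and conquer:
  Merge [-2] + [39] -> [-2, 39]
  Merge [9] + [39] -> [9, 39]
  Merge [-2, 39] + [9, 39] -> [-2, 9, 39, 39]
  Merge [0] + [26] -> [0, 26]
  Merge [38] + [16] -> [16, 38]
  Merge [0, 26] + [16, 38] -> [0, 16, 26, 38]
  Merge [-2, 9, 39, 39] + [0, 16, 26, 38] -> [-2, 0, 9, 16, 26, 38, 39, 39]


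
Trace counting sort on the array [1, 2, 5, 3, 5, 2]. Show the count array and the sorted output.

Count array: [0, 1, 2, 1, 0, 2]
(count[i] = number of elements equal to i)
Cumulative count: [0, 1, 3, 4, 4, 6]
Sorted: [1, 2, 2, 3, 5, 5]


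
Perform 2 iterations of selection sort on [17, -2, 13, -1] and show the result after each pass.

Pass 1: Select minimum -2 at index 1, swap -> [-2, 17, 13, -1]
Pass 2: Select minimum -1 at index 3, swap -> [-2, -1, 13, 17]


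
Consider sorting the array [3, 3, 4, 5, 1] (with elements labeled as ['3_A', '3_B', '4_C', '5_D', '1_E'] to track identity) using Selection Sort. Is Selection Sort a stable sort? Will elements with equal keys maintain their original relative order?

Trace Selection Sort on the labeled array (the key is the number; the letter only tracks identity):
  Pass 1: minimum of unsorted part is 1_E at index 4; swap it with 3_A at index 0 -> [1_E, 3_B, 4_C, 5_D, 3_A]
  Pass 2: minimum 3_B is already at index 1; no swap -> [1_E, 3_B, 4_C, 5_D, 3_A]
  Pass 3: minimum of unsorted part is 3_A at index 4; swap it with 4_C at index 2 -> [1_E, 3_B, 3_A, 5_D, 4_C]
  Pass 4: minimum of unsorted part is 4_C at index 4; swap it with 5_D at index 3 -> [1_E, 3_B, 3_A, 4_C, 5_D]
Final order: [1_E, 3_B, 3_A, 4_C, 5_D]
Equal keys:
  value 3: originally 3_A, 3_B; after sorting 3_B, 3_A -> order changed
Equal keys were reordered, so Selection Sort is not stable: the long-range swap that moves the minimum into place can carry an element past an equal key. (One such input is enough; an unstable sort may happen to preserve order on other inputs, but it gives no guarantee.)
Answer: Not stable


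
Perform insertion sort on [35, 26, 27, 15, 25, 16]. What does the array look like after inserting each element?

First element 35 is already 'sorted'
Insert 26: shifted 1 elements -> [26, 35, 27, 15, 25, 16]
Insert 27: shifted 1 elements -> [26, 27, 35, 15, 25, 16]
Insert 15: shifted 3 elements -> [15, 26, 27, 35, 25, 16]
Insert 25: shifted 3 elements -> [15, 25, 26, 27, 35, 16]
Insert 16: shifted 4 elements -> [15, 16, 25, 26, 27, 35]


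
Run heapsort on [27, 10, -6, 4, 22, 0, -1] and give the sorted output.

Build heap: [27, 22, 0, 4, 10, -6, -1]
Extract 27: [22, 10, 0, 4, -1, -6, 27]
Extract 22: [10, 4, 0, -6, -1, 22, 27]
Extract 10: [4, -1, 0, -6, 10, 22, 27]
Extract 4: [0, -1, -6, 4, 10, 22, 27]
Extract 0: [-1, -6, 0, 4, 10, 22, 27]
Extract -1: [-6, -1, 0, 4, 10, 22, 27]


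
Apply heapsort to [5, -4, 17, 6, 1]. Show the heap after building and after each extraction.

Build heap: [17, 6, 5, -4, 1]
Extract 17: [6, 1, 5, -4, 17]
Extract 6: [5, 1, -4, 6, 17]
Extract 5: [1, -4, 5, 6, 17]
Extract 1: [-4, 1, 5, 6, 17]


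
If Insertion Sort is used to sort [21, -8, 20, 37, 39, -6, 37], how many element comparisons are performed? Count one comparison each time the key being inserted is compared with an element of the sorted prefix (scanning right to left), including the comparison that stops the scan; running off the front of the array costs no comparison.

Insert -8: 21 > -8 (shift), reached front = 1 comparison(s) -> [-8, 21, 20, 37, 39, -6, 37]
Insert 20: 21 > 20 (shift), -8 <= 20 (stop) = 2 comparison(s) -> [-8, 20, 21, 37, 39, -6, 37]
Insert 37: 21 <= 37 (stop) = 1 comparison(s) -> [-8, 20, 21, 37, 39, -6, 37]
Insert 39: 37 <= 39 (stop) = 1 comparison(s) -> [-8, 20, 21, 37, 39, -6, 37]
Insert -6: 39 > -6 (shift), 37 > -6 (shift), 21 > -6 (shift), 20 > -6 (shift), -8 <= -6 (stop) = 5 comparison(s) -> [-8, -6, 20, 21, 37, 39, 37]
Insert 37: 39 > 37 (shift), 37 <= 37 (stop) = 2 comparison(s) -> [-8, -6, 20, 21, 37, 37, 39]
Total comparisons: 1 + 2 + 1 + 1 + 5 + 2 = 12


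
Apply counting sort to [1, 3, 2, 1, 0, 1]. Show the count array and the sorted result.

Count array: [1, 3, 1, 1]
(count[i] = number of elements equal to i)
Cumulative count: [1, 4, 5, 6]
Sorted: [0, 1, 1, 1, 2, 3]


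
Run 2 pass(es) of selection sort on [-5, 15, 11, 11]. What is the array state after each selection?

Pass 1: Select minimum -5 at index 0, swap -> [-5, 15, 11, 11]
Pass 2: Select minimum 11 at index 2, swap -> [-5, 11, 15, 11]


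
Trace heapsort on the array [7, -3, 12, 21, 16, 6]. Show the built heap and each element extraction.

Build heap: [21, 16, 12, -3, 7, 6]
Extract 21: [16, 7, 12, -3, 6, 21]
Extract 16: [12, 7, 6, -3, 16, 21]
Extract 12: [7, -3, 6, 12, 16, 21]
Extract 7: [6, -3, 7, 12, 16, 21]
Extract 6: [-3, 6, 7, 12, 16, 21]


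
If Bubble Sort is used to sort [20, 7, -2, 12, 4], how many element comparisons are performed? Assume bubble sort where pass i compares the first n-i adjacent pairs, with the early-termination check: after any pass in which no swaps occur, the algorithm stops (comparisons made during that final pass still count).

Pass 1: compare adjacent pairs (0,1)..(3,4) = 4 comparison(s), 4 swap(s) -> [7, -2, 12, 4, 20]
Pass 2: compare adjacent pairs (0,1)..(2,3) = 3 comparison(s), 2 swap(s) -> [-2, 7, 4, 12, 20]
Pass 3: compare adjacent pairs (0,1)..(1,2) = 2 comparison(s), 1 swap(s) -> [-2, 4, 7, 12, 20]
Pass 4: compare adjacent pairs (0,1)..(0,1) = 1 comparison(s), 0 swap(s) -> [-2, 4, 7, 12, 20]
No swaps in this pass, so bubble sort stops here.
Total comparisons: 4 + 3 + 2 + 1 = 10


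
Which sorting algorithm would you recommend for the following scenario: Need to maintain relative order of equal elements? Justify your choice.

Best choice: Merge sort or Insertion sort
Reason: Both are stable; quicksort and heapsort are not stable


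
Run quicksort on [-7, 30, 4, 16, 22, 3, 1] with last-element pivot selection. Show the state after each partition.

Partition 1: pivot=1 at index 1 -> [-7, 1, 4, 16, 22, 3, 30]
Partition 2: pivot=30 at index 6 -> [-7, 1, 4, 16, 22, 3, 30]
Partition 3: pivot=3 at index 2 -> [-7, 1, 3, 16, 22, 4, 30]
Partition 4: pivot=4 at index 3 -> [-7, 1, 3, 4, 22, 16, 30]
Partition 5: pivot=16 at index 4 -> [-7, 1, 3, 4, 16, 22, 30]


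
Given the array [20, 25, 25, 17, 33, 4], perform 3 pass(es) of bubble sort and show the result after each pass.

After pass 1: [20, 25, 17, 25, 4, 33] (2 swaps)
After pass 2: [20, 17, 25, 4, 25, 33] (2 swaps)
After pass 3: [17, 20, 4, 25, 25, 33] (2 swaps)
Total swaps: 6


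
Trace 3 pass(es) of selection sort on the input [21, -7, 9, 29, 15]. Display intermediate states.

Pass 1: Select minimum -7 at index 1, swap -> [-7, 21, 9, 29, 15]
Pass 2: Select minimum 9 at index 2, swap -> [-7, 9, 21, 29, 15]
Pass 3: Select minimum 15 at index 4, swap -> [-7, 9, 15, 29, 21]


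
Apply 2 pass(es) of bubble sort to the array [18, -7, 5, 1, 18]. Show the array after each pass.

After pass 1: [-7, 5, 1, 18, 18] (3 swaps)
After pass 2: [-7, 1, 5, 18, 18] (1 swaps)
Total swaps: 4


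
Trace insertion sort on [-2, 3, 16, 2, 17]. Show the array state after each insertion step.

First element -2 is already 'sorted'
Insert 3: shifted 0 elements -> [-2, 3, 16, 2, 17]
Insert 16: shifted 0 elements -> [-2, 3, 16, 2, 17]
Insert 2: shifted 2 elements -> [-2, 2, 3, 16, 17]
Insert 17: shifted 0 elements -> [-2, 2, 3, 16, 17]


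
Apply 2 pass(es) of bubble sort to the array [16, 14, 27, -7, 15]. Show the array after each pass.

After pass 1: [14, 16, -7, 15, 27] (3 swaps)
After pass 2: [14, -7, 15, 16, 27] (2 swaps)
Total swaps: 5


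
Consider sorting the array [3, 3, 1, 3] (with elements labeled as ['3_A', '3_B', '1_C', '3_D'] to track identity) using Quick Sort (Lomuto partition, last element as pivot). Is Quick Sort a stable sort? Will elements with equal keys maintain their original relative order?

Trace Quick Sort on the labeled array (the key is the number; the letter only tracks identity):
  Partition indices 0..3 around pivot 3_D -> [3_A, 3_B, 1_C, 3_D]
  Partition indices 0..2 around pivot 1_C -> [1_C, 3_B, 3_A, 3_D]
  Partition indices 1..2 around pivot 3_A -> [1_C, 3_B, 3_A, 3_D]
Final order: [1_C, 3_B, 3_A, 3_D]
Equal keys:
  value 3: originally 3_A, 3_B, 3_D; after sorting 3_B, 3_A, 3_D -> order changed
Equal keys were reordered, so Quick Sort is not stable: partition swaps elements across long distances and can reorder equal keys. (One such input is enough; an unstable sort may happen to preserve order on other inputs, but it gives no guarantee.)
Answer: Not stable


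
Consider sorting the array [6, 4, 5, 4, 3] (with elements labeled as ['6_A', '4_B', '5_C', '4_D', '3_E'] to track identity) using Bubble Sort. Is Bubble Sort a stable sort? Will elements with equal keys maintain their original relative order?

Trace Bubble Sort on the labeled array (the key is the number; the letter only tracks identity):
  After pass 1: [4_B, 5_C, 4_D, 3_E, 6_A]
  After pass 2: [4_B, 4_D, 3_E, 5_C, 6_A]
  After pass 3: [4_B, 3_E, 4_D, 5_C, 6_A]
  After pass 4: [3_E, 4_B, 4_D, 5_C, 6_A]
Final order: [3_E, 4_B, 4_D, 5_C, 6_A]
Equal keys:
  value 4: originally 4_B, 4_D; after sorting 4_B, 4_D -> order preserved
All equal keys kept their original relative order. Bubble Sort is stable: it only swaps adjacent elements when the left one is strictly greater, so equal keys never move past each other.
Answer: Stable


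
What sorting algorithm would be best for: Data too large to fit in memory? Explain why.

Best choice: External merge sort
Reason: Minimizes disk I/O by sequential reads/writes


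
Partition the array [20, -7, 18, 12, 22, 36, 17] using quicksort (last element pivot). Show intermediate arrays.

Partition 1: pivot=17 at index 2 -> [-7, 12, 17, 20, 22, 36, 18]
Partition 2: pivot=12 at index 1 -> [-7, 12, 17, 20, 22, 36, 18]
Partition 3: pivot=18 at index 3 -> [-7, 12, 17, 18, 22, 36, 20]
Partition 4: pivot=20 at index 4 -> [-7, 12, 17, 18, 20, 36, 22]
Partition 5: pivot=22 at index 5 -> [-7, 12, 17, 18, 20, 22, 36]


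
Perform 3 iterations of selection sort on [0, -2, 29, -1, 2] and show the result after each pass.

Pass 1: Select minimum -2 at index 1, swap -> [-2, 0, 29, -1, 2]
Pass 2: Select minimum -1 at index 3, swap -> [-2, -1, 29, 0, 2]
Pass 3: Select minimum 0 at index 3, swap -> [-2, -1, 0, 29, 2]


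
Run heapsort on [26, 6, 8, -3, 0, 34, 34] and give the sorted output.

Build heap: [34, 6, 34, -3, 0, 8, 26]
Extract 34: [34, 6, 26, -3, 0, 8, 34]
Extract 34: [26, 6, 8, -3, 0, 34, 34]
Extract 26: [8, 6, 0, -3, 26, 34, 34]
Extract 8: [6, -3, 0, 8, 26, 34, 34]
Extract 6: [0, -3, 6, 8, 26, 34, 34]
Extract 0: [-3, 0, 6, 8, 26, 34, 34]


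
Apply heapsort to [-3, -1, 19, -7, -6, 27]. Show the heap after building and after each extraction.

Build heap: [27, -1, 19, -7, -6, -3]
Extract 27: [19, -1, -3, -7, -6, 27]
Extract 19: [-1, -6, -3, -7, 19, 27]
Extract -1: [-3, -6, -7, -1, 19, 27]
Extract -3: [-6, -7, -3, -1, 19, 27]
Extract -6: [-7, -6, -3, -1, 19, 27]


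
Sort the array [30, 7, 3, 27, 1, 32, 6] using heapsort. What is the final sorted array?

Build heap: [32, 27, 30, 7, 1, 3, 6]
Extract 32: [30, 27, 6, 7, 1, 3, 32]
Extract 30: [27, 7, 6, 3, 1, 30, 32]
Extract 27: [7, 3, 6, 1, 27, 30, 32]
Extract 7: [6, 3, 1, 7, 27, 30, 32]
Extract 6: [3, 1, 6, 7, 27, 30, 32]
Extract 3: [1, 3, 6, 7, 27, 30, 32]


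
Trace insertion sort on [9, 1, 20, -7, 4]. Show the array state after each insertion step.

First element 9 is already 'sorted'
Insert 1: shifted 1 elements -> [1, 9, 20, -7, 4]
Insert 20: shifted 0 elements -> [1, 9, 20, -7, 4]
Insert -7: shifted 3 elements -> [-7, 1, 9, 20, 4]
Insert 4: shifted 2 elements -> [-7, 1, 4, 9, 20]


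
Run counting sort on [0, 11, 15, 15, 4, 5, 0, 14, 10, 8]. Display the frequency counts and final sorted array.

Count array: [2, 0, 0, 0, 1, 1, 0, 0, 1, 0, 1, 1, 0, 0, 1, 2]
(count[i] = number of elements equal to i)
Cumulative count: [2, 2, 2, 2, 3, 4, 4, 4, 5, 5, 6, 7, 7, 7, 8, 10]
Sorted: [0, 0, 4, 5, 8, 10, 11, 14, 15, 15]


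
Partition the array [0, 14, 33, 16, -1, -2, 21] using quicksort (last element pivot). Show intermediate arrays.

Partition 1: pivot=21 at index 5 -> [0, 14, 16, -1, -2, 21, 33]
Partition 2: pivot=-2 at index 0 -> [-2, 14, 16, -1, 0, 21, 33]
Partition 3: pivot=0 at index 2 -> [-2, -1, 0, 14, 16, 21, 33]
Partition 4: pivot=16 at index 4 -> [-2, -1, 0, 14, 16, 21, 33]


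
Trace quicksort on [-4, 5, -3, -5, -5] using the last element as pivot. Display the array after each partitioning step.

Partition 1: pivot=-5 at index 1 -> [-5, -5, -3, -4, 5]
Partition 2: pivot=5 at index 4 -> [-5, -5, -3, -4, 5]
Partition 3: pivot=-4 at index 2 -> [-5, -5, -4, -3, 5]


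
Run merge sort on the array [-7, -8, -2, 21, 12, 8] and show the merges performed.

Divide and conquer:
  Merge [-8] + [-2] -> [-8, -2]
  Merge [-7] + [-8, -2] -> [-8, -7, -2]
  Merge [12] + [8] -> [8, 12]
  Merge [21] + [8, 12] -> [8, 12, 21]
  Merge [-8, -7, -2] + [8, 12, 21] -> [-8, -7, -2, 8, 12, 21]


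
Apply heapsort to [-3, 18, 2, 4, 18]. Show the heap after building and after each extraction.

Build heap: [18, 18, 2, 4, -3]
Extract 18: [18, 4, 2, -3, 18]
Extract 18: [4, -3, 2, 18, 18]
Extract 4: [2, -3, 4, 18, 18]
Extract 2: [-3, 2, 4, 18, 18]


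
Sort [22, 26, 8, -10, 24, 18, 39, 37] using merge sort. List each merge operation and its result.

Divide and conquer:
  Merge [22] + [26] -> [22, 26]
  Merge [8] + [-10] -> [-10, 8]
  Merge [22, 26] + [-10, 8] -> [-10, 8, 22, 26]
  Merge [24] + [18] -> [18, 24]
  Merge [39] + [37] -> [37, 39]
  Merge [18, 24] + [37, 39] -> [18, 24, 37, 39]
  Merge [-10, 8, 22, 26] + [18, 24, 37, 39] -> [-10, 8, 18, 22, 24, 26, 37, 39]


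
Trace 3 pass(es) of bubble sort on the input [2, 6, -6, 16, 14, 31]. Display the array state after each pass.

After pass 1: [2, -6, 6, 14, 16, 31] (2 swaps)
After pass 2: [-6, 2, 6, 14, 16, 31] (1 swaps)
After pass 3: [-6, 2, 6, 14, 16, 31] (0 swaps)
Total swaps: 3


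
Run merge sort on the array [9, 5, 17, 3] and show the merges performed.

Divide and conquer:
  Merge [9] + [5] -> [5, 9]
  Merge [17] + [3] -> [3, 17]
  Merge [5, 9] + [3, 17] -> [3, 5, 9, 17]


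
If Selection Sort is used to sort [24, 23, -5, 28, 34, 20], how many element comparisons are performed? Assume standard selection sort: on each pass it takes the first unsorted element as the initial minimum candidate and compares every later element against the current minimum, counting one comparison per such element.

Pass 1: scan indices 1..5 for the minimum = 5 comparison(s); min is -5, place at index 0 -> [-5, 23, 24, 28, 34, 20]
Pass 2: scan indices 2..5 for the minimum = 4 comparison(s); min is 20, place at index 1 -> [-5, 20, 24, 28, 34, 23]
Pass 3: scan indices 3..5 for the minimum = 3 comparison(s); min is 23, place at index 2 -> [-5, 20, 23, 28, 34, 24]
Pass 4: scan indices 4..5 for the minimum = 2 comparison(s); min is 24, place at index 3 -> [-5, 20, 23, 24, 34, 28]
Pass 5: scan indices 5..5 for the minimum = 1 comparison(s); min is 28, place at index 4 -> [-5, 20, 23, 24, 28, 34]
Selection sort always scans the whole unsorted suffix, so the count is (n-1) + (n-2) + ... + 1 = n(n-1)/2 = 6*5/2 = 15 regardless of the input order.
Total comparisons: 5 + 4 + 3 + 2 + 1 = 15


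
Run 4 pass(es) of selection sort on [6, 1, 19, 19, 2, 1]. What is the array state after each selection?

Pass 1: Select minimum 1 at index 1, swap -> [1, 6, 19, 19, 2, 1]
Pass 2: Select minimum 1 at index 5, swap -> [1, 1, 19, 19, 2, 6]
Pass 3: Select minimum 2 at index 4, swap -> [1, 1, 2, 19, 19, 6]
Pass 4: Select minimum 6 at index 5, swap -> [1, 1, 2, 6, 19, 19]


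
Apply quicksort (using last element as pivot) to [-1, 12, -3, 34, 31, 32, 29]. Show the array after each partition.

Partition 1: pivot=29 at index 3 -> [-1, 12, -3, 29, 31, 32, 34]
Partition 2: pivot=-3 at index 0 -> [-3, 12, -1, 29, 31, 32, 34]
Partition 3: pivot=-1 at index 1 -> [-3, -1, 12, 29, 31, 32, 34]
Partition 4: pivot=34 at index 6 -> [-3, -1, 12, 29, 31, 32, 34]
Partition 5: pivot=32 at index 5 -> [-3, -1, 12, 29, 31, 32, 34]


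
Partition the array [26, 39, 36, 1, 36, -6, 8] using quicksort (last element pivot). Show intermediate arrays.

Partition 1: pivot=8 at index 2 -> [1, -6, 8, 26, 36, 39, 36]
Partition 2: pivot=-6 at index 0 -> [-6, 1, 8, 26, 36, 39, 36]
Partition 3: pivot=36 at index 5 -> [-6, 1, 8, 26, 36, 36, 39]
Partition 4: pivot=36 at index 4 -> [-6, 1, 8, 26, 36, 36, 39]


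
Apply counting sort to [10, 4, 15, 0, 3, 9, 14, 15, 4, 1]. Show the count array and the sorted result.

Count array: [1, 1, 0, 1, 2, 0, 0, 0, 0, 1, 1, 0, 0, 0, 1, 2]
(count[i] = number of elements equal to i)
Cumulative count: [1, 2, 2, 3, 5, 5, 5, 5, 5, 6, 7, 7, 7, 7, 8, 10]
Sorted: [0, 1, 3, 4, 4, 9, 10, 14, 15, 15]


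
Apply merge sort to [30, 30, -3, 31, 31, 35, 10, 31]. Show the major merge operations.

Divide and conquer:
  Merge [30] + [30] -> [30, 30]
  Merge [-3] + [31] -> [-3, 31]
  Merge [30, 30] + [-3, 31] -> [-3, 30, 30, 31]
  Merge [31] + [35] -> [31, 35]
  Merge [10] + [31] -> [10, 31]
  Merge [31, 35] + [10, 31] -> [10, 31, 31, 35]
  Merge [-3, 30, 30, 31] + [10, 31, 31, 35] -> [-3, 10, 30, 30, 31, 31, 31, 35]


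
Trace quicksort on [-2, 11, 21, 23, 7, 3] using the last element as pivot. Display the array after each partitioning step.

Partition 1: pivot=3 at index 1 -> [-2, 3, 21, 23, 7, 11]
Partition 2: pivot=11 at index 3 -> [-2, 3, 7, 11, 21, 23]
Partition 3: pivot=23 at index 5 -> [-2, 3, 7, 11, 21, 23]


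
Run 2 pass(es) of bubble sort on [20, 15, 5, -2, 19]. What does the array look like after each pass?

After pass 1: [15, 5, -2, 19, 20] (4 swaps)
After pass 2: [5, -2, 15, 19, 20] (2 swaps)
Total swaps: 6


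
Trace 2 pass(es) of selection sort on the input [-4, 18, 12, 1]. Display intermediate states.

Pass 1: Select minimum -4 at index 0, swap -> [-4, 18, 12, 1]
Pass 2: Select minimum 1 at index 3, swap -> [-4, 1, 12, 18]


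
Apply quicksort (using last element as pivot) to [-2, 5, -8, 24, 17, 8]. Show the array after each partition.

Partition 1: pivot=8 at index 3 -> [-2, 5, -8, 8, 17, 24]
Partition 2: pivot=-8 at index 0 -> [-8, 5, -2, 8, 17, 24]
Partition 3: pivot=-2 at index 1 -> [-8, -2, 5, 8, 17, 24]
Partition 4: pivot=24 at index 5 -> [-8, -2, 5, 8, 17, 24]


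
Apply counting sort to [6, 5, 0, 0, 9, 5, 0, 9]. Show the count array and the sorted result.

Count array: [3, 0, 0, 0, 0, 2, 1, 0, 0, 2]
(count[i] = number of elements equal to i)
Cumulative count: [3, 3, 3, 3, 3, 5, 6, 6, 6, 8]
Sorted: [0, 0, 0, 5, 5, 6, 9, 9]


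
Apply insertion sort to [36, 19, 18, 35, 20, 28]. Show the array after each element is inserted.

First element 36 is already 'sorted'
Insert 19: shifted 1 elements -> [19, 36, 18, 35, 20, 28]
Insert 18: shifted 2 elements -> [18, 19, 36, 35, 20, 28]
Insert 35: shifted 1 elements -> [18, 19, 35, 36, 20, 28]
Insert 20: shifted 2 elements -> [18, 19, 20, 35, 36, 28]
Insert 28: shifted 2 elements -> [18, 19, 20, 28, 35, 36]


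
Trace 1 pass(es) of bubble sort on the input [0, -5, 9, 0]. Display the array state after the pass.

After pass 1: [-5, 0, 0, 9] (2 swaps)
Total swaps: 2


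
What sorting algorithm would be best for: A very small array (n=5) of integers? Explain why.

Best choice: Insertion sort
Reason: For tiny inputs the O(n^2) overhead is negligible and insertion sort has minimal constant factors


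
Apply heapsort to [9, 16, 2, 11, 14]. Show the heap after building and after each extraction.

Build heap: [16, 14, 2, 11, 9]
Extract 16: [14, 11, 2, 9, 16]
Extract 14: [11, 9, 2, 14, 16]
Extract 11: [9, 2, 11, 14, 16]
Extract 9: [2, 9, 11, 14, 16]


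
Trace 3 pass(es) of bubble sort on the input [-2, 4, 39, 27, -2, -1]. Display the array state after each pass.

After pass 1: [-2, 4, 27, -2, -1, 39] (3 swaps)
After pass 2: [-2, 4, -2, -1, 27, 39] (2 swaps)
After pass 3: [-2, -2, -1, 4, 27, 39] (2 swaps)
Total swaps: 7


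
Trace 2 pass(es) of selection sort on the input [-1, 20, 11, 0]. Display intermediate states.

Pass 1: Select minimum -1 at index 0, swap -> [-1, 20, 11, 0]
Pass 2: Select minimum 0 at index 3, swap -> [-1, 0, 11, 20]


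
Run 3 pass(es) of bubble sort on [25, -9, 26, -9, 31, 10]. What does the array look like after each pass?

After pass 1: [-9, 25, -9, 26, 10, 31] (3 swaps)
After pass 2: [-9, -9, 25, 10, 26, 31] (2 swaps)
After pass 3: [-9, -9, 10, 25, 26, 31] (1 swaps)
Total swaps: 6


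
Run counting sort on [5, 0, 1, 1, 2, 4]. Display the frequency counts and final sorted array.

Count array: [1, 2, 1, 0, 1, 1]
(count[i] = number of elements equal to i)
Cumulative count: [1, 3, 4, 4, 5, 6]
Sorted: [0, 1, 1, 2, 4, 5]


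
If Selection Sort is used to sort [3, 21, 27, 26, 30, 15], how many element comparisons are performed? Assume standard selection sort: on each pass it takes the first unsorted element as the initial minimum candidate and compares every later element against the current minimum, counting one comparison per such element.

Pass 1: scan indices 1..5 for the minimum = 5 comparison(s); min is 3, place at index 0 -> [3, 21, 27, 26, 30, 15]
Pass 2: scan indices 2..5 for the minimum = 4 comparison(s); min is 15, place at index 1 -> [3, 15, 27, 26, 30, 21]
Pass 3: scan indices 3..5 for the minimum = 3 comparison(s); min is 21, place at index 2 -> [3, 15, 21, 26, 30, 27]
Pass 4: scan indices 4..5 for the minimum = 2 comparison(s); min is 26, place at index 3 -> [3, 15, 21, 26, 30, 27]
Pass 5: scan indices 5..5 for the minimum = 1 comparison(s); min is 27, place at index 4 -> [3, 15, 21, 26, 27, 30]
Selection sort always scans the whole unsorted suffix, so the count is (n-1) + (n-2) + ... + 1 = n(n-1)/2 = 6*5/2 = 15 regardless of the input order.
Total comparisons: 5 + 4 + 3 + 2 + 1 = 15


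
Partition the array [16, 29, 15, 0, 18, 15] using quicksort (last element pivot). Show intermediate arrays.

Partition 1: pivot=15 at index 2 -> [15, 0, 15, 29, 18, 16]
Partition 2: pivot=0 at index 0 -> [0, 15, 15, 29, 18, 16]
Partition 3: pivot=16 at index 3 -> [0, 15, 15, 16, 18, 29]
Partition 4: pivot=29 at index 5 -> [0, 15, 15, 16, 18, 29]


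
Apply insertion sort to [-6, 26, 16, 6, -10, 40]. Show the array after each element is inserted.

First element -6 is already 'sorted'
Insert 26: shifted 0 elements -> [-6, 26, 16, 6, -10, 40]
Insert 16: shifted 1 elements -> [-6, 16, 26, 6, -10, 40]
Insert 6: shifted 2 elements -> [-6, 6, 16, 26, -10, 40]
Insert -10: shifted 4 elements -> [-10, -6, 6, 16, 26, 40]
Insert 40: shifted 0 elements -> [-10, -6, 6, 16, 26, 40]


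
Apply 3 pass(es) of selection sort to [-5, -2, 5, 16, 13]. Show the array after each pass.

Pass 1: Select minimum -5 at index 0, swap -> [-5, -2, 5, 16, 13]
Pass 2: Select minimum -2 at index 1, swap -> [-5, -2, 5, 16, 13]
Pass 3: Select minimum 5 at index 2, swap -> [-5, -2, 5, 16, 13]


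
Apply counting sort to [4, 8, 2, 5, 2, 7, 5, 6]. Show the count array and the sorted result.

Count array: [0, 0, 2, 0, 1, 2, 1, 1, 1]
(count[i] = number of elements equal to i)
Cumulative count: [0, 0, 2, 2, 3, 5, 6, 7, 8]
Sorted: [2, 2, 4, 5, 5, 6, 7, 8]


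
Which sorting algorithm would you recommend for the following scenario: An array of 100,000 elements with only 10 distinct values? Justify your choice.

Best choice: 3-way quicksort or Counting sort
Reason: 3-way (Dutch national flag) partitioning groups every copy of the pivot together, so with only d=10 distinct keys quicksort finishes in O(n log d) expected time, which is effectively linear; counting sort runs in O(n + k) where k is the size of the key range (not the number of distinct values), so it is linear when the 10 values are integers drawn from a small known range


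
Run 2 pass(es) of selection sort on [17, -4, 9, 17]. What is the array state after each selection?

Pass 1: Select minimum -4 at index 1, swap -> [-4, 17, 9, 17]
Pass 2: Select minimum 9 at index 2, swap -> [-4, 9, 17, 17]


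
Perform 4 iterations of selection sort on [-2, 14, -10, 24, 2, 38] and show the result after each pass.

Pass 1: Select minimum -10 at index 2, swap -> [-10, 14, -2, 24, 2, 38]
Pass 2: Select minimum -2 at index 2, swap -> [-10, -2, 14, 24, 2, 38]
Pass 3: Select minimum 2 at index 4, swap -> [-10, -2, 2, 24, 14, 38]
Pass 4: Select minimum 14 at index 4, swap -> [-10, -2, 2, 14, 24, 38]


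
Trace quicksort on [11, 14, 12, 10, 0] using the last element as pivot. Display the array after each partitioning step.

Partition 1: pivot=0 at index 0 -> [0, 14, 12, 10, 11]
Partition 2: pivot=11 at index 2 -> [0, 10, 11, 14, 12]
Partition 3: pivot=12 at index 3 -> [0, 10, 11, 12, 14]


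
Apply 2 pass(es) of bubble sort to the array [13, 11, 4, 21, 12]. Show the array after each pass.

After pass 1: [11, 4, 13, 12, 21] (3 swaps)
After pass 2: [4, 11, 12, 13, 21] (2 swaps)
Total swaps: 5


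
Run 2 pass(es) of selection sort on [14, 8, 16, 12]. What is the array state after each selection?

Pass 1: Select minimum 8 at index 1, swap -> [8, 14, 16, 12]
Pass 2: Select minimum 12 at index 3, swap -> [8, 12, 16, 14]


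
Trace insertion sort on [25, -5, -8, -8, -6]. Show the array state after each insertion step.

First element 25 is already 'sorted'
Insert -5: shifted 1 elements -> [-5, 25, -8, -8, -6]
Insert -8: shifted 2 elements -> [-8, -5, 25, -8, -6]
Insert -8: shifted 2 elements -> [-8, -8, -5, 25, -6]
Insert -6: shifted 2 elements -> [-8, -8, -6, -5, 25]


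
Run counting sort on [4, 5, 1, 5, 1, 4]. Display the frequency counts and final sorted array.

Count array: [0, 2, 0, 0, 2, 2]
(count[i] = number of elements equal to i)
Cumulative count: [0, 2, 2, 2, 4, 6]
Sorted: [1, 1, 4, 4, 5, 5]


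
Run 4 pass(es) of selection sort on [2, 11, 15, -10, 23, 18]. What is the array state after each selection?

Pass 1: Select minimum -10 at index 3, swap -> [-10, 11, 15, 2, 23, 18]
Pass 2: Select minimum 2 at index 3, swap -> [-10, 2, 15, 11, 23, 18]
Pass 3: Select minimum 11 at index 3, swap -> [-10, 2, 11, 15, 23, 18]
Pass 4: Select minimum 15 at index 3, swap -> [-10, 2, 11, 15, 23, 18]


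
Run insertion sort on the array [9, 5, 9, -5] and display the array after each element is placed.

First element 9 is already 'sorted'
Insert 5: shifted 1 elements -> [5, 9, 9, -5]
Insert 9: shifted 0 elements -> [5, 9, 9, -5]
Insert -5: shifted 3 elements -> [-5, 5, 9, 9]


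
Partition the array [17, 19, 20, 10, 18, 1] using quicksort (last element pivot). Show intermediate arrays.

Partition 1: pivot=1 at index 0 -> [1, 19, 20, 10, 18, 17]
Partition 2: pivot=17 at index 2 -> [1, 10, 17, 19, 18, 20]
Partition 3: pivot=20 at index 5 -> [1, 10, 17, 19, 18, 20]
Partition 4: pivot=18 at index 3 -> [1, 10, 17, 18, 19, 20]


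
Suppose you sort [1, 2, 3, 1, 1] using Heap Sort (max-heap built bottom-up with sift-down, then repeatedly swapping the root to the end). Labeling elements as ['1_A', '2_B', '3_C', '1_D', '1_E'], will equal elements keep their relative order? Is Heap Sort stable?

Trace Heap Sort on the labeled array (the key is the number; the letter only tracks identity):
  Build max-heap: [3_C, 2_B, 1_A, 1_D, 1_E]
  Swap root 3_C to index 4, re-heapify first 4 -> [2_B, 1_E, 1_A, 1_D, 3_C]
  Swap root 2_B to index 3, re-heapify first 3 -> [1_D, 1_E, 1_A, 2_B, 3_C]
  Swap root 1_D to index 2, re-heapify first 2 -> [1_A, 1_E, 1_D, 2_B, 3_C]
  Swap root 1_A to index 1, re-heapify first 1 -> [1_E, 1_A, 1_D, 2_B, 3_C]
Final order: [1_E, 1_A, 1_D, 2_B, 3_C]
Equal keys:
  value 1: originally 1_A, 1_D, 1_E; after sorting 1_E, 1_A, 1_D -> order changed
Equal keys were reordered, so Heap Sort is not stable: heap construction and root-to-end swaps move elements without regard to the original order of equal keys. (One such input is enough; an unstable sort may happen to preserve order on other inputs, but it gives no guarantee.)
Answer: Not stable


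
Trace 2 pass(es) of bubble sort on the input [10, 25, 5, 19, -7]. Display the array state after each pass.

After pass 1: [10, 5, 19, -7, 25] (3 swaps)
After pass 2: [5, 10, -7, 19, 25] (2 swaps)
Total swaps: 5


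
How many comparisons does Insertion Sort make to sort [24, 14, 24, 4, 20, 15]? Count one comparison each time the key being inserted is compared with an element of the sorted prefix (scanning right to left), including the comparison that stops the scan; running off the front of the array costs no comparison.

Insert 14: 24 > 14 (shift), reached front = 1 comparison(s) -> [14, 24, 24, 4, 20, 15]
Insert 24: 24 <= 24 (stop) = 1 comparison(s) -> [14, 24, 24, 4, 20, 15]
Insert 4: 24 > 4 (shift), 24 > 4 (shift), 14 > 4 (shift), reached front = 3 comparison(s) -> [4, 14, 24, 24, 20, 15]
Insert 20: 24 > 20 (shift), 24 > 20 (shift), 14 <= 20 (stop) = 3 comparison(s) -> [4, 14, 20, 24, 24, 15]
Insert 15: 24 > 15 (shift), 24 > 15 (shift), 20 > 15 (shift), 14 <= 15 (stop) = 4 comparison(s) -> [4, 14, 15, 20, 24, 24]
Total comparisons: 1 + 1 + 3 + 3 + 4 = 12


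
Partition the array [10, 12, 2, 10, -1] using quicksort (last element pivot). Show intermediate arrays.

Partition 1: pivot=-1 at index 0 -> [-1, 12, 2, 10, 10]
Partition 2: pivot=10 at index 3 -> [-1, 2, 10, 10, 12]
Partition 3: pivot=10 at index 2 -> [-1, 2, 10, 10, 12]


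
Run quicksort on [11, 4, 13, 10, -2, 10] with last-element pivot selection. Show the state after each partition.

Partition 1: pivot=10 at index 3 -> [4, 10, -2, 10, 13, 11]
Partition 2: pivot=-2 at index 0 -> [-2, 10, 4, 10, 13, 11]
Partition 3: pivot=4 at index 1 -> [-2, 4, 10, 10, 13, 11]
Partition 4: pivot=11 at index 4 -> [-2, 4, 10, 10, 11, 13]


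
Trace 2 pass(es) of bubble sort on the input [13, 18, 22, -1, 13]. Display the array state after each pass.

After pass 1: [13, 18, -1, 13, 22] (2 swaps)
After pass 2: [13, -1, 13, 18, 22] (2 swaps)
Total swaps: 4


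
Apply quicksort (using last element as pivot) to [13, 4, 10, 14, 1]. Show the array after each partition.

Partition 1: pivot=1 at index 0 -> [1, 4, 10, 14, 13]
Partition 2: pivot=13 at index 3 -> [1, 4, 10, 13, 14]
Partition 3: pivot=10 at index 2 -> [1, 4, 10, 13, 14]


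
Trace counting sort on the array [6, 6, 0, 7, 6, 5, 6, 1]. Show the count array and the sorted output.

Count array: [1, 1, 0, 0, 0, 1, 4, 1]
(count[i] = number of elements equal to i)
Cumulative count: [1, 2, 2, 2, 2, 3, 7, 8]
Sorted: [0, 1, 5, 6, 6, 6, 6, 7]


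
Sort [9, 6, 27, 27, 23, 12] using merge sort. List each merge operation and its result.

Divide and conquer:
  Merge [6] + [27] -> [6, 27]
  Merge [9] + [6, 27] -> [6, 9, 27]
  Merge [23] + [12] -> [12, 23]
  Merge [27] + [12, 23] -> [12, 23, 27]
  Merge [6, 9, 27] + [12, 23, 27] -> [6, 9, 12, 23, 27, 27]


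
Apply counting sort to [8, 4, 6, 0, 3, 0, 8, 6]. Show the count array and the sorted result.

Count array: [2, 0, 0, 1, 1, 0, 2, 0, 2]
(count[i] = number of elements equal to i)
Cumulative count: [2, 2, 2, 3, 4, 4, 6, 6, 8]
Sorted: [0, 0, 3, 4, 6, 6, 8, 8]


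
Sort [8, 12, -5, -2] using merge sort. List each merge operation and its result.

Divide and conquer:
  Merge [8] + [12] -> [8, 12]
  Merge [-5] + [-2] -> [-5, -2]
  Merge [8, 12] + [-5, -2] -> [-5, -2, 8, 12]


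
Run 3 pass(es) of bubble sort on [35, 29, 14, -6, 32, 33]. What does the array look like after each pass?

After pass 1: [29, 14, -6, 32, 33, 35] (5 swaps)
After pass 2: [14, -6, 29, 32, 33, 35] (2 swaps)
After pass 3: [-6, 14, 29, 32, 33, 35] (1 swaps)
Total swaps: 8


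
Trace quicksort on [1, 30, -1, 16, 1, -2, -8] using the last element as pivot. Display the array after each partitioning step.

Partition 1: pivot=-8 at index 0 -> [-8, 30, -1, 16, 1, -2, 1]
Partition 2: pivot=1 at index 4 -> [-8, -1, 1, -2, 1, 16, 30]
Partition 3: pivot=-2 at index 1 -> [-8, -2, 1, -1, 1, 16, 30]
Partition 4: pivot=-1 at index 2 -> [-8, -2, -1, 1, 1, 16, 30]
Partition 5: pivot=30 at index 6 -> [-8, -2, -1, 1, 1, 16, 30]


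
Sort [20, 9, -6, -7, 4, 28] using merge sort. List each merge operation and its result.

Divide and conquer:
  Merge [9] + [-6] -> [-6, 9]
  Merge [20] + [-6, 9] -> [-6, 9, 20]
  Merge [4] + [28] -> [4, 28]
  Merge [-7] + [4, 28] -> [-7, 4, 28]
  Merge [-6, 9, 20] + [-7, 4, 28] -> [-7, -6, 4, 9, 20, 28]


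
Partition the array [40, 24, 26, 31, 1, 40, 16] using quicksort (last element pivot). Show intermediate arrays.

Partition 1: pivot=16 at index 1 -> [1, 16, 26, 31, 40, 40, 24]
Partition 2: pivot=24 at index 2 -> [1, 16, 24, 31, 40, 40, 26]
Partition 3: pivot=26 at index 3 -> [1, 16, 24, 26, 40, 40, 31]
Partition 4: pivot=31 at index 4 -> [1, 16, 24, 26, 31, 40, 40]
Partition 5: pivot=40 at index 6 -> [1, 16, 24, 26, 31, 40, 40]


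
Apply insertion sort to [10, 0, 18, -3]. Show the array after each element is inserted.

First element 10 is already 'sorted'
Insert 0: shifted 1 elements -> [0, 10, 18, -3]
Insert 18: shifted 0 elements -> [0, 10, 18, -3]
Insert -3: shifted 3 elements -> [-3, 0, 10, 18]


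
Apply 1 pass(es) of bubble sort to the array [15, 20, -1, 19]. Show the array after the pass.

After pass 1: [15, -1, 19, 20] (2 swaps)
Total swaps: 2


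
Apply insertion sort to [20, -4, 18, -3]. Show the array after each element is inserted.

First element 20 is already 'sorted'
Insert -4: shifted 1 elements -> [-4, 20, 18, -3]
Insert 18: shifted 1 elements -> [-4, 18, 20, -3]
Insert -3: shifted 2 elements -> [-4, -3, 18, 20]


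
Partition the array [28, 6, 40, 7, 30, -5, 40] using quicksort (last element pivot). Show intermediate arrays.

Partition 1: pivot=40 at index 6 -> [28, 6, 40, 7, 30, -5, 40]
Partition 2: pivot=-5 at index 0 -> [-5, 6, 40, 7, 30, 28, 40]
Partition 3: pivot=28 at index 3 -> [-5, 6, 7, 28, 30, 40, 40]
Partition 4: pivot=7 at index 2 -> [-5, 6, 7, 28, 30, 40, 40]
Partition 5: pivot=40 at index 5 -> [-5, 6, 7, 28, 30, 40, 40]


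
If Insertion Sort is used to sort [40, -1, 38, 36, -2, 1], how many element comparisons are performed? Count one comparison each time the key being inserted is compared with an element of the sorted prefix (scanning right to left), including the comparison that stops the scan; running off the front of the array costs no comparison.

Insert -1: 40 > -1 (shift), reached front = 1 comparison(s) -> [-1, 40, 38, 36, -2, 1]
Insert 38: 40 > 38 (shift), -1 <= 38 (stop) = 2 comparison(s) -> [-1, 38, 40, 36, -2, 1]
Insert 36: 40 > 36 (shift), 38 > 36 (shift), -1 <= 36 (stop) = 3 comparison(s) -> [-1, 36, 38, 40, -2, 1]
Insert -2: 40 > -2 (shift), 38 > -2 (shift), 36 > -2 (shift), -1 > -2 (shift), reached front = 4 comparison(s) -> [-2, -1, 36, 38, 40, 1]
Insert 1: 40 > 1 (shift), 38 > 1 (shift), 36 > 1 (shift), -1 <= 1 (stop) = 4 comparison(s) -> [-2, -1, 1, 36, 38, 40]
Total comparisons: 1 + 2 + 3 + 4 + 4 = 14


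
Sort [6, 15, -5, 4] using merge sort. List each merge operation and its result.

Divide and conquer:
  Merge [6] + [15] -> [6, 15]
  Merge [-5] + [4] -> [-5, 4]
  Merge [6, 15] + [-5, 4] -> [-5, 4, 6, 15]


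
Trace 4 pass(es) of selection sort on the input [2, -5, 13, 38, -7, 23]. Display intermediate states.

Pass 1: Select minimum -7 at index 4, swap -> [-7, -5, 13, 38, 2, 23]
Pass 2: Select minimum -5 at index 1, swap -> [-7, -5, 13, 38, 2, 23]
Pass 3: Select minimum 2 at index 4, swap -> [-7, -5, 2, 38, 13, 23]
Pass 4: Select minimum 13 at index 4, swap -> [-7, -5, 2, 13, 38, 23]


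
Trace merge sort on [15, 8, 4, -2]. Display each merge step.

Divide and conquer:
  Merge [15] + [8] -> [8, 15]
  Merge [4] + [-2] -> [-2, 4]
  Merge [8, 15] + [-2, 4] -> [-2, 4, 8, 15]


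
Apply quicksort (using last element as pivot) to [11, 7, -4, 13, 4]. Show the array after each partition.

Partition 1: pivot=4 at index 1 -> [-4, 4, 11, 13, 7]
Partition 2: pivot=7 at index 2 -> [-4, 4, 7, 13, 11]
Partition 3: pivot=11 at index 3 -> [-4, 4, 7, 11, 13]


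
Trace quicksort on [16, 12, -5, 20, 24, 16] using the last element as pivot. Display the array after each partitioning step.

Partition 1: pivot=16 at index 3 -> [16, 12, -5, 16, 24, 20]
Partition 2: pivot=-5 at index 0 -> [-5, 12, 16, 16, 24, 20]
Partition 3: pivot=16 at index 2 -> [-5, 12, 16, 16, 24, 20]
Partition 4: pivot=20 at index 4 -> [-5, 12, 16, 16, 20, 24]


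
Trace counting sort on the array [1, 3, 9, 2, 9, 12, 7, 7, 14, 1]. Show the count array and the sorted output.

Count array: [0, 2, 1, 1, 0, 0, 0, 2, 0, 2, 0, 0, 1, 0, 1]
(count[i] = number of elements equal to i)
Cumulative count: [0, 2, 3, 4, 4, 4, 4, 6, 6, 8, 8, 8, 9, 9, 10]
Sorted: [1, 1, 2, 3, 7, 7, 9, 9, 12, 14]


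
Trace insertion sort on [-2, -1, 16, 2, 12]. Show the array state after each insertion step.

First element -2 is already 'sorted'
Insert -1: shifted 0 elements -> [-2, -1, 16, 2, 12]
Insert 16: shifted 0 elements -> [-2, -1, 16, 2, 12]
Insert 2: shifted 1 elements -> [-2, -1, 2, 16, 12]
Insert 12: shifted 1 elements -> [-2, -1, 2, 12, 16]


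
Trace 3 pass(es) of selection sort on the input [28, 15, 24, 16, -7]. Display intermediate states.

Pass 1: Select minimum -7 at index 4, swap -> [-7, 15, 24, 16, 28]
Pass 2: Select minimum 15 at index 1, swap -> [-7, 15, 24, 16, 28]
Pass 3: Select minimum 16 at index 3, swap -> [-7, 15, 16, 24, 28]


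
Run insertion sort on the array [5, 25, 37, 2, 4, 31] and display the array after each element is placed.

First element 5 is already 'sorted'
Insert 25: shifted 0 elements -> [5, 25, 37, 2, 4, 31]
Insert 37: shifted 0 elements -> [5, 25, 37, 2, 4, 31]
Insert 2: shifted 3 elements -> [2, 5, 25, 37, 4, 31]
Insert 4: shifted 3 elements -> [2, 4, 5, 25, 37, 31]
Insert 31: shifted 1 elements -> [2, 4, 5, 25, 31, 37]


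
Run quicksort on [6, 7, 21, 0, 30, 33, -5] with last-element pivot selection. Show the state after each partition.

Partition 1: pivot=-5 at index 0 -> [-5, 7, 21, 0, 30, 33, 6]
Partition 2: pivot=6 at index 2 -> [-5, 0, 6, 7, 30, 33, 21]
Partition 3: pivot=21 at index 4 -> [-5, 0, 6, 7, 21, 33, 30]
Partition 4: pivot=30 at index 5 -> [-5, 0, 6, 7, 21, 30, 33]


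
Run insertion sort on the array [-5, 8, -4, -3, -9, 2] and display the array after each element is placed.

First element -5 is already 'sorted'
Insert 8: shifted 0 elements -> [-5, 8, -4, -3, -9, 2]
Insert -4: shifted 1 elements -> [-5, -4, 8, -3, -9, 2]
Insert -3: shifted 1 elements -> [-5, -4, -3, 8, -9, 2]
Insert -9: shifted 4 elements -> [-9, -5, -4, -3, 8, 2]
Insert 2: shifted 1 elements -> [-9, -5, -4, -3, 2, 8]


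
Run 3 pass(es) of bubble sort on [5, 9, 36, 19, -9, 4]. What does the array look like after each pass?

After pass 1: [5, 9, 19, -9, 4, 36] (3 swaps)
After pass 2: [5, 9, -9, 4, 19, 36] (2 swaps)
After pass 3: [5, -9, 4, 9, 19, 36] (2 swaps)
Total swaps: 7
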